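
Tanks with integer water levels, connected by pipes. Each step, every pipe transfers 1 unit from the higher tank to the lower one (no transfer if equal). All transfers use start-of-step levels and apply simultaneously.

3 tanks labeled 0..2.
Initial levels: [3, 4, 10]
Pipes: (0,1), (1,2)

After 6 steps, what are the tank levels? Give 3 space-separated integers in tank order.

Step 1: flows [1->0,2->1] -> levels [4 4 9]
Step 2: flows [0=1,2->1] -> levels [4 5 8]
Step 3: flows [1->0,2->1] -> levels [5 5 7]
Step 4: flows [0=1,2->1] -> levels [5 6 6]
Step 5: flows [1->0,1=2] -> levels [6 5 6]
Step 6: flows [0->1,2->1] -> levels [5 7 5]

Answer: 5 7 5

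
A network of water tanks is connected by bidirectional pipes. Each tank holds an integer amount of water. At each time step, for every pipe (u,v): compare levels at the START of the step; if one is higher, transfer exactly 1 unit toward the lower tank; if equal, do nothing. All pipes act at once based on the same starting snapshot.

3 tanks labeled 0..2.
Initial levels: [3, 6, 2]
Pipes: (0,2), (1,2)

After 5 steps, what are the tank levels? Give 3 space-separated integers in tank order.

Answer: 4 4 3

Derivation:
Step 1: flows [0->2,1->2] -> levels [2 5 4]
Step 2: flows [2->0,1->2] -> levels [3 4 4]
Step 3: flows [2->0,1=2] -> levels [4 4 3]
Step 4: flows [0->2,1->2] -> levels [3 3 5]
Step 5: flows [2->0,2->1] -> levels [4 4 3]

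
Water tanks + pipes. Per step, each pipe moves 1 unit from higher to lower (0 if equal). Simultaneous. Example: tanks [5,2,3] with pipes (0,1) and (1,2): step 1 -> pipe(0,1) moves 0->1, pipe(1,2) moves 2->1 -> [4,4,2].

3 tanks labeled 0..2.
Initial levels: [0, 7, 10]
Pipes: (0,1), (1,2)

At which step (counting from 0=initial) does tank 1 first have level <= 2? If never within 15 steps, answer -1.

Step 1: flows [1->0,2->1] -> levels [1 7 9]
Step 2: flows [1->0,2->1] -> levels [2 7 8]
Step 3: flows [1->0,2->1] -> levels [3 7 7]
Step 4: flows [1->0,1=2] -> levels [4 6 7]
Step 5: flows [1->0,2->1] -> levels [5 6 6]
Step 6: flows [1->0,1=2] -> levels [6 5 6]
Step 7: flows [0->1,2->1] -> levels [5 7 5]
Step 8: flows [1->0,1->2] -> levels [6 5 6]
  -> period-2 cycle (repeats step 6); tank 1 never drops to <=2
Tank 1 never reaches <=2 within 15 steps

Answer: -1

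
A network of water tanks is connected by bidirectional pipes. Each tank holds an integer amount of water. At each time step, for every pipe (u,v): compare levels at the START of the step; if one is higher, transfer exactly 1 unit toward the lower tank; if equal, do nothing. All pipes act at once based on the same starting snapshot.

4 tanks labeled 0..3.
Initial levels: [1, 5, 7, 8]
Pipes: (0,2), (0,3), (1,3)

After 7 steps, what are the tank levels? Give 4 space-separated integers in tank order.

Step 1: flows [2->0,3->0,3->1] -> levels [3 6 6 6]
Step 2: flows [2->0,3->0,1=3] -> levels [5 6 5 5]
Step 3: flows [0=2,0=3,1->3] -> levels [5 5 5 6]
Step 4: flows [0=2,3->0,3->1] -> levels [6 6 5 4]
Step 5: flows [0->2,0->3,1->3] -> levels [4 5 6 6]
Step 6: flows [2->0,3->0,3->1] -> levels [6 6 5 4]
  -> period-2 cycle: step 6 state = step 4 state
  -> state at step 7: (7-4) mod 2 = 1, same as step 5 -> [4 5 6 6]

Answer: 4 5 6 6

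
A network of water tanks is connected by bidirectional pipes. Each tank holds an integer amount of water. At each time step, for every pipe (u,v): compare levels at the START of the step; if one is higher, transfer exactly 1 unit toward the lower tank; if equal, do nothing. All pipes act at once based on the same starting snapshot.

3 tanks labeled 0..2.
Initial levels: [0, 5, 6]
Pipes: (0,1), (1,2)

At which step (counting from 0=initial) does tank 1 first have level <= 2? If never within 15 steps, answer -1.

Step 1: flows [1->0,2->1] -> levels [1 5 5]
Step 2: flows [1->0,1=2] -> levels [2 4 5]
Step 3: flows [1->0,2->1] -> levels [3 4 4]
Step 4: flows [1->0,1=2] -> levels [4 3 4]
Step 5: flows [0->1,2->1] -> levels [3 5 3]
Step 6: flows [1->0,1->2] -> levels [4 3 4]
  -> period-2 cycle (repeats step 4); tank 1 never drops to <=2
Tank 1 never reaches <=2 within 15 steps

Answer: -1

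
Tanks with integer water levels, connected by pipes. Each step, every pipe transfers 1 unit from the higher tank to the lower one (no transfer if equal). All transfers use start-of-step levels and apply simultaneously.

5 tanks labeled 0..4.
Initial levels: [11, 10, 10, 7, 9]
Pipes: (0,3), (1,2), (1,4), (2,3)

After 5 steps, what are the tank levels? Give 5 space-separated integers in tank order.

Answer: 10 8 11 8 10

Derivation:
Step 1: flows [0->3,1=2,1->4,2->3] -> levels [10 9 9 9 10]
Step 2: flows [0->3,1=2,4->1,2=3] -> levels [9 10 9 10 9]
Step 3: flows [3->0,1->2,1->4,3->2] -> levels [10 8 11 8 10]
Step 4: flows [0->3,2->1,4->1,2->3] -> levels [9 10 9 10 9]
  -> period-2 cycle: step 4 state = step 2 state
  -> state at step 5: (5-2) mod 2 = 1, same as step 3 -> [10 8 11 8 10]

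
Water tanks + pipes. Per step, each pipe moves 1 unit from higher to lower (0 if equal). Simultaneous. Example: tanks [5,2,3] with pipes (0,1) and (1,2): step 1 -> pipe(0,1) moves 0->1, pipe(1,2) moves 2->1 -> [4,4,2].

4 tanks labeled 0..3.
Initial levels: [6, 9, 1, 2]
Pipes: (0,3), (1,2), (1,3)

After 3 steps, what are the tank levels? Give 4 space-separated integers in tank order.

Answer: 5 5 4 4

Derivation:
Step 1: flows [0->3,1->2,1->3] -> levels [5 7 2 4]
Step 2: flows [0->3,1->2,1->3] -> levels [4 5 3 6]
Step 3: flows [3->0,1->2,3->1] -> levels [5 5 4 4]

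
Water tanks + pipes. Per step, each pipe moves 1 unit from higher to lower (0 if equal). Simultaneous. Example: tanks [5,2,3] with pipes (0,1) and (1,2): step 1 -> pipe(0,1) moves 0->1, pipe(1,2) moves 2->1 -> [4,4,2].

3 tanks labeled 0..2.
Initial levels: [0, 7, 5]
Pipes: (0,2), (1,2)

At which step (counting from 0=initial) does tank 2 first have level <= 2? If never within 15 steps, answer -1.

Step 1: flows [2->0,1->2] -> levels [1 6 5]
Step 2: flows [2->0,1->2] -> levels [2 5 5]
Step 3: flows [2->0,1=2] -> levels [3 5 4]
Step 4: flows [2->0,1->2] -> levels [4 4 4]
Step 5: flows [0=2,1=2] -> levels [4 4 4]
  -> stable; tank 2 stays at 4 > 2
Tank 2 never reaches <=2 within 15 steps

Answer: -1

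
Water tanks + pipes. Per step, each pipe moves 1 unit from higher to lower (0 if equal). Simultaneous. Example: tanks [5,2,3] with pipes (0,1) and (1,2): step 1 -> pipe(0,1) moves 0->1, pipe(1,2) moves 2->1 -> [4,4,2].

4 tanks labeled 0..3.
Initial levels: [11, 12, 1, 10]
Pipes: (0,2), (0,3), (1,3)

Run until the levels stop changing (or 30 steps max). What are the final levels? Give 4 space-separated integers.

Step 1: flows [0->2,0->3,1->3] -> levels [9 11 2 12]
Step 2: flows [0->2,3->0,3->1] -> levels [9 12 3 10]
Step 3: flows [0->2,3->0,1->3] -> levels [9 11 4 10]
Step 4: flows [0->2,3->0,1->3] -> levels [9 10 5 10]
Step 5: flows [0->2,3->0,1=3] -> levels [9 10 6 9]
Step 6: flows [0->2,0=3,1->3] -> levels [8 9 7 10]
Step 7: flows [0->2,3->0,3->1] -> levels [8 10 8 8]
Step 8: flows [0=2,0=3,1->3] -> levels [8 9 8 9]
Step 9: flows [0=2,3->0,1=3] -> levels [9 9 8 8]
Step 10: flows [0->2,0->3,1->3] -> levels [7 8 9 10]
Step 11: flows [2->0,3->0,3->1] -> levels [9 9 8 8]
  -> period-2 cycle: step 11 state = step 9 state; never stabilizes
  -> state at step 30: (30-9) mod 2 = 1, same as step 10 -> [7 8 9 10]

Answer: 7 8 9 10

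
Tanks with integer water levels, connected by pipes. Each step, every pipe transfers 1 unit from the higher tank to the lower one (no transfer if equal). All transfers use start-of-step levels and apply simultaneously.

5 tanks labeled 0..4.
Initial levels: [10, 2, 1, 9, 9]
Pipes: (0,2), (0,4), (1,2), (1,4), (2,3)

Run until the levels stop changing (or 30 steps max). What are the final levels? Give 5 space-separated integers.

Answer: 7 7 5 7 5

Derivation:
Step 1: flows [0->2,0->4,1->2,4->1,3->2] -> levels [8 2 4 8 9]
Step 2: flows [0->2,4->0,2->1,4->1,3->2] -> levels [8 4 5 7 7]
Step 3: flows [0->2,0->4,2->1,4->1,3->2] -> levels [6 6 6 6 7]
Step 4: flows [0=2,4->0,1=2,4->1,2=3] -> levels [7 7 6 6 5]
Step 5: flows [0->2,0->4,1->2,1->4,2=3] -> levels [5 5 8 6 7]
Step 6: flows [2->0,4->0,2->1,4->1,2->3] -> levels [7 7 5 7 5]
Step 7: flows [0->2,0->4,1->2,1->4,3->2] -> levels [5 5 8 6 7]
  -> period-2 cycle: step 7 state = step 5 state; never stabilizes
  -> state at step 30: (30-5) mod 2 = 1, same as step 6 -> [7 7 5 7 5]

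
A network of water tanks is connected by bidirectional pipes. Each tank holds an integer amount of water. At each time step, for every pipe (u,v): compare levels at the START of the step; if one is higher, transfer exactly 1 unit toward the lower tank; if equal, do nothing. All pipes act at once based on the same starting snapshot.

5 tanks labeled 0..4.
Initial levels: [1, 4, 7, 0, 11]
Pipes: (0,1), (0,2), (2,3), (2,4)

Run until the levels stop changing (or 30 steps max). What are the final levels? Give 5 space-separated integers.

Step 1: flows [1->0,2->0,2->3,4->2] -> levels [3 3 6 1 10]
Step 2: flows [0=1,2->0,2->3,4->2] -> levels [4 3 5 2 9]
Step 3: flows [0->1,2->0,2->3,4->2] -> levels [4 4 4 3 8]
Step 4: flows [0=1,0=2,2->3,4->2] -> levels [4 4 4 4 7]
Step 5: flows [0=1,0=2,2=3,4->2] -> levels [4 4 5 4 6]
Step 6: flows [0=1,2->0,2->3,4->2] -> levels [5 4 4 5 5]
Step 7: flows [0->1,0->2,3->2,4->2] -> levels [3 5 7 4 4]
Step 8: flows [1->0,2->0,2->3,2->4] -> levels [5 4 4 5 5]
  -> period-2 cycle: step 8 state = step 6 state; never stabilizes
  -> state at step 30: (30-6) mod 2 = 0, same as step 6 -> [5 4 4 5 5]

Answer: 5 4 4 5 5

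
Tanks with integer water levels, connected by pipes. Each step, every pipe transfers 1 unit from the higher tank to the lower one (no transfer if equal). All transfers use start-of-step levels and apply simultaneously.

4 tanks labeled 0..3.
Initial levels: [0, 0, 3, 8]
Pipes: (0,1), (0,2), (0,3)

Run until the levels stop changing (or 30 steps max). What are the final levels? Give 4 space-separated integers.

Step 1: flows [0=1,2->0,3->0] -> levels [2 0 2 7]
Step 2: flows [0->1,0=2,3->0] -> levels [2 1 2 6]
Step 3: flows [0->1,0=2,3->0] -> levels [2 2 2 5]
Step 4: flows [0=1,0=2,3->0] -> levels [3 2 2 4]
Step 5: flows [0->1,0->2,3->0] -> levels [2 3 3 3]
Step 6: flows [1->0,2->0,3->0] -> levels [5 2 2 2]
Step 7: flows [0->1,0->2,0->3] -> levels [2 3 3 3]
  -> period-2 cycle: step 7 state = step 5 state; never stabilizes
  -> state at step 30: (30-5) mod 2 = 1, same as step 6 -> [5 2 2 2]

Answer: 5 2 2 2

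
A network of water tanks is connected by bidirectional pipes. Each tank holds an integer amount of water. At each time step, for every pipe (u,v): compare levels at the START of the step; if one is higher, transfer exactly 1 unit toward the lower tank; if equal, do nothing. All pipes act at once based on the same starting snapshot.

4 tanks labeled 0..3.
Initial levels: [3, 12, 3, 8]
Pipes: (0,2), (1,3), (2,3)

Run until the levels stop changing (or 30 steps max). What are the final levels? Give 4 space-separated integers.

Step 1: flows [0=2,1->3,3->2] -> levels [3 11 4 8]
Step 2: flows [2->0,1->3,3->2] -> levels [4 10 4 8]
Step 3: flows [0=2,1->3,3->2] -> levels [4 9 5 8]
Step 4: flows [2->0,1->3,3->2] -> levels [5 8 5 8]
Step 5: flows [0=2,1=3,3->2] -> levels [5 8 6 7]
Step 6: flows [2->0,1->3,3->2] -> levels [6 7 6 7]
Step 7: flows [0=2,1=3,3->2] -> levels [6 7 7 6]
Step 8: flows [2->0,1->3,2->3] -> levels [7 6 5 8]
Step 9: flows [0->2,3->1,3->2] -> levels [6 7 7 6]
  -> period-2 cycle: step 9 state = step 7 state; never stabilizes
  -> state at step 30: (30-7) mod 2 = 1, same as step 8 -> [7 6 5 8]

Answer: 7 6 5 8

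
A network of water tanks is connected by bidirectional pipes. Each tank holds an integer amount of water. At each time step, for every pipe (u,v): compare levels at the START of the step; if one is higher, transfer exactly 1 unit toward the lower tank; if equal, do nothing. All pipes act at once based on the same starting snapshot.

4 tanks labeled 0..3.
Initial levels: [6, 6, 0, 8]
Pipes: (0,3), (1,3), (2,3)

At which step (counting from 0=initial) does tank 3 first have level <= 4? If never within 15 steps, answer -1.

Answer: 5

Derivation:
Step 1: flows [3->0,3->1,3->2] -> levels [7 7 1 5]
Step 2: flows [0->3,1->3,3->2] -> levels [6 6 2 6]
Step 3: flows [0=3,1=3,3->2] -> levels [6 6 3 5]
Step 4: flows [0->3,1->3,3->2] -> levels [5 5 4 6]
Step 5: flows [3->0,3->1,3->2] -> levels [6 6 5 3]
Tank 3 first reaches <=4 at step 5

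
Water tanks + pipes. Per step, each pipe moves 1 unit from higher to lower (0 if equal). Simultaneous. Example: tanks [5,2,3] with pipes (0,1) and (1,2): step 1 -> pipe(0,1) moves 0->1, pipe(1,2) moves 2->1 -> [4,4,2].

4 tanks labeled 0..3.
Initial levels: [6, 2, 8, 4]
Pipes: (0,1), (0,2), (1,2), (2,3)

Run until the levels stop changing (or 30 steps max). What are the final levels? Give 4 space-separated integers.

Step 1: flows [0->1,2->0,2->1,2->3] -> levels [6 4 5 5]
Step 2: flows [0->1,0->2,2->1,2=3] -> levels [4 6 5 5]
Step 3: flows [1->0,2->0,1->2,2=3] -> levels [6 4 5 5]
  -> period-2 cycle: step 3 state = step 1 state; never stabilizes
  -> state at step 30: (30-1) mod 2 = 1, same as step 2 -> [4 6 5 5]

Answer: 4 6 5 5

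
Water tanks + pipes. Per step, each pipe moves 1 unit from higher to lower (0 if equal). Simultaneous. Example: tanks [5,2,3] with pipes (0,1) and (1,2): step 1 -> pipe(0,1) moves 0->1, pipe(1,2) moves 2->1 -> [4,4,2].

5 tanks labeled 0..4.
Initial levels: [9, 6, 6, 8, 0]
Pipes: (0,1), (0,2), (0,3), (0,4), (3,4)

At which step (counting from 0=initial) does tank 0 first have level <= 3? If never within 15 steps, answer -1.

Answer: 3

Derivation:
Step 1: flows [0->1,0->2,0->3,0->4,3->4] -> levels [5 7 7 8 2]
Step 2: flows [1->0,2->0,3->0,0->4,3->4] -> levels [7 6 6 6 4]
Step 3: flows [0->1,0->2,0->3,0->4,3->4] -> levels [3 7 7 6 6]
Tank 0 first reaches <=3 at step 3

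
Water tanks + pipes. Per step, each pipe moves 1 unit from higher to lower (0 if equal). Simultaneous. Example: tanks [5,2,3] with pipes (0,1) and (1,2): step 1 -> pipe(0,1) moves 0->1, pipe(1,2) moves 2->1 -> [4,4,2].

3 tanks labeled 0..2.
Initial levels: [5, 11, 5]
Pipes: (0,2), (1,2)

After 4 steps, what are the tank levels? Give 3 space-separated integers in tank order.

Step 1: flows [0=2,1->2] -> levels [5 10 6]
Step 2: flows [2->0,1->2] -> levels [6 9 6]
Step 3: flows [0=2,1->2] -> levels [6 8 7]
Step 4: flows [2->0,1->2] -> levels [7 7 7]

Answer: 7 7 7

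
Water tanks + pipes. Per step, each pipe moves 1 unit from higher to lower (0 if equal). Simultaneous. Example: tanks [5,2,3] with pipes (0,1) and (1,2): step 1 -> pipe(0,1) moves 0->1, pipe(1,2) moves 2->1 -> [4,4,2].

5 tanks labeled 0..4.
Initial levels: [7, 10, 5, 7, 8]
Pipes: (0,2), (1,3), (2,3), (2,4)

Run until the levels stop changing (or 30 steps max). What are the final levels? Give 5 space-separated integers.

Answer: 7 8 5 9 8

Derivation:
Step 1: flows [0->2,1->3,3->2,4->2] -> levels [6 9 8 7 7]
Step 2: flows [2->0,1->3,2->3,2->4] -> levels [7 8 5 9 8]
Step 3: flows [0->2,3->1,3->2,4->2] -> levels [6 9 8 7 7]
  -> period-2 cycle: step 3 state = step 1 state; never stabilizes
  -> state at step 30: (30-1) mod 2 = 1, same as step 2 -> [7 8 5 9 8]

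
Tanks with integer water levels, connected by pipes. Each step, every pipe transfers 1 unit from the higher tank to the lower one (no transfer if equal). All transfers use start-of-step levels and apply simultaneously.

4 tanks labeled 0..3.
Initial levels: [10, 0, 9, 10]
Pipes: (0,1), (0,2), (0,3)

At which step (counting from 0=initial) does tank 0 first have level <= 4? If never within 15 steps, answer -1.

Answer: -1

Derivation:
Step 1: flows [0->1,0->2,0=3] -> levels [8 1 10 10]
Step 2: flows [0->1,2->0,3->0] -> levels [9 2 9 9]
Step 3: flows [0->1,0=2,0=3] -> levels [8 3 9 9]
Step 4: flows [0->1,2->0,3->0] -> levels [9 4 8 8]
Step 5: flows [0->1,0->2,0->3] -> levels [6 5 9 9]
Step 6: flows [0->1,2->0,3->0] -> levels [7 6 8 8]
Step 7: flows [0->1,2->0,3->0] -> levels [8 7 7 7]
Step 8: flows [0->1,0->2,0->3] -> levels [5 8 8 8]
Step 9: flows [1->0,2->0,3->0] -> levels [8 7 7 7]
  -> period-2 cycle (repeats step 7); tank 0 never drops to <=4
Tank 0 never reaches <=4 within 15 steps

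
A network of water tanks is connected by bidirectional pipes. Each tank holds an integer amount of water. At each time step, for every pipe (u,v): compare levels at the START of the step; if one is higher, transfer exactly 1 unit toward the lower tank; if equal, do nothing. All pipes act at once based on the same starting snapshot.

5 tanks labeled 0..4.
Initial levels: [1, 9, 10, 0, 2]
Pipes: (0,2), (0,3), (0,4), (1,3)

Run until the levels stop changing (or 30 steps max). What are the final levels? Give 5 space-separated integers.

Answer: 3 4 5 6 4

Derivation:
Step 1: flows [2->0,0->3,4->0,1->3] -> levels [2 8 9 2 1]
Step 2: flows [2->0,0=3,0->4,1->3] -> levels [2 7 8 3 2]
Step 3: flows [2->0,3->0,0=4,1->3] -> levels [4 6 7 3 2]
Step 4: flows [2->0,0->3,0->4,1->3] -> levels [3 5 6 5 3]
Step 5: flows [2->0,3->0,0=4,1=3] -> levels [5 5 5 4 3]
Step 6: flows [0=2,0->3,0->4,1->3] -> levels [3 4 5 6 4]
Step 7: flows [2->0,3->0,4->0,3->1] -> levels [6 5 4 4 3]
Step 8: flows [0->2,0->3,0->4,1->3] -> levels [3 4 5 6 4]
  -> period-2 cycle: step 8 state = step 6 state; never stabilizes
  -> state at step 30: (30-6) mod 2 = 0, same as step 6 -> [3 4 5 6 4]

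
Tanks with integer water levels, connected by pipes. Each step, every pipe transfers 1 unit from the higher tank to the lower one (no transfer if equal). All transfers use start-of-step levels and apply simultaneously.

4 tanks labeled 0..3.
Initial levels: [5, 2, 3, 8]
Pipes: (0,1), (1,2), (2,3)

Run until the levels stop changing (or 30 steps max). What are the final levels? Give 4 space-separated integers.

Step 1: flows [0->1,2->1,3->2] -> levels [4 4 3 7]
Step 2: flows [0=1,1->2,3->2] -> levels [4 3 5 6]
Step 3: flows [0->1,2->1,3->2] -> levels [3 5 5 5]
Step 4: flows [1->0,1=2,2=3] -> levels [4 4 5 5]
Step 5: flows [0=1,2->1,2=3] -> levels [4 5 4 5]
Step 6: flows [1->0,1->2,3->2] -> levels [5 3 6 4]
Step 7: flows [0->1,2->1,2->3] -> levels [4 5 4 5]
  -> period-2 cycle: step 7 state = step 5 state; never stabilizes
  -> state at step 30: (30-5) mod 2 = 1, same as step 6 -> [5 3 6 4]

Answer: 5 3 6 4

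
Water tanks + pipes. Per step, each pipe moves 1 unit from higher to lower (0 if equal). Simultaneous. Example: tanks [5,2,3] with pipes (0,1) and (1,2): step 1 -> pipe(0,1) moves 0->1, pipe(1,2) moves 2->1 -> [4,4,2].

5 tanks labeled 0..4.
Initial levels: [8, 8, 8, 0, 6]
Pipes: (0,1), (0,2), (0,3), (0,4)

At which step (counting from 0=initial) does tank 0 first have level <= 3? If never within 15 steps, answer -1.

Answer: 6

Derivation:
Step 1: flows [0=1,0=2,0->3,0->4] -> levels [6 8 8 1 7]
Step 2: flows [1->0,2->0,0->3,4->0] -> levels [8 7 7 2 6]
Step 3: flows [0->1,0->2,0->3,0->4] -> levels [4 8 8 3 7]
Step 4: flows [1->0,2->0,0->3,4->0] -> levels [6 7 7 4 6]
Step 5: flows [1->0,2->0,0->3,0=4] -> levels [7 6 6 5 6]
Step 6: flows [0->1,0->2,0->3,0->4] -> levels [3 7 7 6 7]
Tank 0 first reaches <=3 at step 6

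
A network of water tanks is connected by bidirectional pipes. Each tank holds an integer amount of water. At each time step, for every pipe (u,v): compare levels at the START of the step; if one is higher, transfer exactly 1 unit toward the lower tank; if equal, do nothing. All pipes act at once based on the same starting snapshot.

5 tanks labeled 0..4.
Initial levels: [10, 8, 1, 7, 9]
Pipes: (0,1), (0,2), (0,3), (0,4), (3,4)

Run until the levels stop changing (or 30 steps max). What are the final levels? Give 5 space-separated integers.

Answer: 9 7 5 7 7

Derivation:
Step 1: flows [0->1,0->2,0->3,0->4,4->3] -> levels [6 9 2 9 9]
Step 2: flows [1->0,0->2,3->0,4->0,3=4] -> levels [8 8 3 8 8]
Step 3: flows [0=1,0->2,0=3,0=4,3=4] -> levels [7 8 4 8 8]
Step 4: flows [1->0,0->2,3->0,4->0,3=4] -> levels [9 7 5 7 7]
Step 5: flows [0->1,0->2,0->3,0->4,3=4] -> levels [5 8 6 8 8]
Step 6: flows [1->0,2->0,3->0,4->0,3=4] -> levels [9 7 5 7 7]
  -> period-2 cycle: step 6 state = step 4 state; never stabilizes
  -> state at step 30: (30-4) mod 2 = 0, same as step 4 -> [9 7 5 7 7]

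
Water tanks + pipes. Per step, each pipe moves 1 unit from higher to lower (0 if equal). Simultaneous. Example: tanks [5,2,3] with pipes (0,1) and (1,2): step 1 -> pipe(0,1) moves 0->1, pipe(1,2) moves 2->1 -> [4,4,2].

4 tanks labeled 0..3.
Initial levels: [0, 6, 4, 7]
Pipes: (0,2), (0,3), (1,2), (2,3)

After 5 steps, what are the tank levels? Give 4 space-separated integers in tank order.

Step 1: flows [2->0,3->0,1->2,3->2] -> levels [2 5 5 5]
Step 2: flows [2->0,3->0,1=2,2=3] -> levels [4 5 4 4]
Step 3: flows [0=2,0=3,1->2,2=3] -> levels [4 4 5 4]
Step 4: flows [2->0,0=3,2->1,2->3] -> levels [5 5 2 5]
Step 5: flows [0->2,0=3,1->2,3->2] -> levels [4 4 5 4]

Answer: 4 4 5 4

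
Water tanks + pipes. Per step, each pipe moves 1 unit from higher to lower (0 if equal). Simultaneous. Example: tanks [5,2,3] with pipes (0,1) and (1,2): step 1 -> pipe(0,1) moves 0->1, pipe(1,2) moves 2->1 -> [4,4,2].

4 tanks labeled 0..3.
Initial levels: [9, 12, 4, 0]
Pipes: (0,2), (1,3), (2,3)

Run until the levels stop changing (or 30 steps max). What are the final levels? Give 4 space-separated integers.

Step 1: flows [0->2,1->3,2->3] -> levels [8 11 4 2]
Step 2: flows [0->2,1->3,2->3] -> levels [7 10 4 4]
Step 3: flows [0->2,1->3,2=3] -> levels [6 9 5 5]
Step 4: flows [0->2,1->3,2=3] -> levels [5 8 6 6]
Step 5: flows [2->0,1->3,2=3] -> levels [6 7 5 7]
Step 6: flows [0->2,1=3,3->2] -> levels [5 7 7 6]
Step 7: flows [2->0,1->3,2->3] -> levels [6 6 5 8]
Step 8: flows [0->2,3->1,3->2] -> levels [5 7 7 6]
  -> period-2 cycle: step 8 state = step 6 state; never stabilizes
  -> state at step 30: (30-6) mod 2 = 0, same as step 6 -> [5 7 7 6]

Answer: 5 7 7 6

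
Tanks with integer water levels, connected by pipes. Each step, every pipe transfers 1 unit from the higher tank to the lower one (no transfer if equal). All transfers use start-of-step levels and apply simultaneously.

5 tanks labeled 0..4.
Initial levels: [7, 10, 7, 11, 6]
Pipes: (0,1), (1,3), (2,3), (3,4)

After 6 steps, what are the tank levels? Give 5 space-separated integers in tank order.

Step 1: flows [1->0,3->1,3->2,3->4] -> levels [8 10 8 8 7]
Step 2: flows [1->0,1->3,2=3,3->4] -> levels [9 8 8 8 8]
Step 3: flows [0->1,1=3,2=3,3=4] -> levels [8 9 8 8 8]
Step 4: flows [1->0,1->3,2=3,3=4] -> levels [9 7 8 9 8]
Step 5: flows [0->1,3->1,3->2,3->4] -> levels [8 9 9 6 9]
Step 6: flows [1->0,1->3,2->3,4->3] -> levels [9 7 8 9 8]

Answer: 9 7 8 9 8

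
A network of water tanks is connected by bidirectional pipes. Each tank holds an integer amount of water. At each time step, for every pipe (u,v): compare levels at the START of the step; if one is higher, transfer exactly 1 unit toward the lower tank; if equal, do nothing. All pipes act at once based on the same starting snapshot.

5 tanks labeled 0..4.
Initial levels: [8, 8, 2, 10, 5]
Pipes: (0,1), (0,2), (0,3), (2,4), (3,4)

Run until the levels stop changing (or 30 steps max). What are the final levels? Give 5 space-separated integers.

Step 1: flows [0=1,0->2,3->0,4->2,3->4] -> levels [8 8 4 8 5]
Step 2: flows [0=1,0->2,0=3,4->2,3->4] -> levels [7 8 6 7 5]
Step 3: flows [1->0,0->2,0=3,2->4,3->4] -> levels [7 7 6 6 7]
Step 4: flows [0=1,0->2,0->3,4->2,4->3] -> levels [5 7 8 8 5]
Step 5: flows [1->0,2->0,3->0,2->4,3->4] -> levels [8 6 6 6 7]
Step 6: flows [0->1,0->2,0->3,4->2,4->3] -> levels [5 7 8 8 5]
  -> period-2 cycle: step 6 state = step 4 state; never stabilizes
  -> state at step 30: (30-4) mod 2 = 0, same as step 4 -> [5 7 8 8 5]

Answer: 5 7 8 8 5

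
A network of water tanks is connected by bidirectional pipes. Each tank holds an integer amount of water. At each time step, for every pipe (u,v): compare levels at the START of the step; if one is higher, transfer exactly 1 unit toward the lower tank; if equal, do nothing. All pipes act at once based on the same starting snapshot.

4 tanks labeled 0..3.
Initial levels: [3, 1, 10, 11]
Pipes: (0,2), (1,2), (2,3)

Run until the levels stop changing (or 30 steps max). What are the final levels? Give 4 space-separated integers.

Answer: 7 7 4 7

Derivation:
Step 1: flows [2->0,2->1,3->2] -> levels [4 2 9 10]
Step 2: flows [2->0,2->1,3->2] -> levels [5 3 8 9]
Step 3: flows [2->0,2->1,3->2] -> levels [6 4 7 8]
Step 4: flows [2->0,2->1,3->2] -> levels [7 5 6 7]
Step 5: flows [0->2,2->1,3->2] -> levels [6 6 7 6]
Step 6: flows [2->0,2->1,2->3] -> levels [7 7 4 7]
Step 7: flows [0->2,1->2,3->2] -> levels [6 6 7 6]
  -> period-2 cycle: step 7 state = step 5 state; never stabilizes
  -> state at step 30: (30-5) mod 2 = 1, same as step 6 -> [7 7 4 7]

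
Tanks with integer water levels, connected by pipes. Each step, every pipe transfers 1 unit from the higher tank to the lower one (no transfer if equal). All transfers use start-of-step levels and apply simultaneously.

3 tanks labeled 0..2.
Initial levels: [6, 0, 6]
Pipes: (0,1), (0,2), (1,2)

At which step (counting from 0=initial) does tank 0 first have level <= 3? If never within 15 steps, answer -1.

Step 1: flows [0->1,0=2,2->1] -> levels [5 2 5]
Step 2: flows [0->1,0=2,2->1] -> levels [4 4 4]
Step 3: flows [0=1,0=2,1=2] -> levels [4 4 4]
  -> stable; tank 0 stays at 4 > 3
Tank 0 never reaches <=3 within 15 steps

Answer: -1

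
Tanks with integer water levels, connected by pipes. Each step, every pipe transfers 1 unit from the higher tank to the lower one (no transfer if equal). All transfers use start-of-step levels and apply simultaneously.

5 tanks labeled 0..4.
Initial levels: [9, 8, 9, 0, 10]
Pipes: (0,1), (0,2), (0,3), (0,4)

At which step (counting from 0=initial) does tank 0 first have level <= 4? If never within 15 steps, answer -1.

Step 1: flows [0->1,0=2,0->3,4->0] -> levels [8 9 9 1 9]
Step 2: flows [1->0,2->0,0->3,4->0] -> levels [10 8 8 2 8]
Step 3: flows [0->1,0->2,0->3,0->4] -> levels [6 9 9 3 9]
Step 4: flows [1->0,2->0,0->3,4->0] -> levels [8 8 8 4 8]
Step 5: flows [0=1,0=2,0->3,0=4] -> levels [7 8 8 5 8]
Step 6: flows [1->0,2->0,0->3,4->0] -> levels [9 7 7 6 7]
Step 7: flows [0->1,0->2,0->3,0->4] -> levels [5 8 8 7 8]
Step 8: flows [1->0,2->0,3->0,4->0] -> levels [9 7 7 6 7]
  -> period-2 cycle (repeats step 6); tank 0 never drops to <=4
Tank 0 never reaches <=4 within 15 steps

Answer: -1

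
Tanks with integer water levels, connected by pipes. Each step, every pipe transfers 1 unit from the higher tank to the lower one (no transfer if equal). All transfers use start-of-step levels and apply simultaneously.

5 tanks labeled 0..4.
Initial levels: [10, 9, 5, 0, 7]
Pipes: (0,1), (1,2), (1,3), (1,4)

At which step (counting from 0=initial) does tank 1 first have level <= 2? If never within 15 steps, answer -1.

Answer: -1

Derivation:
Step 1: flows [0->1,1->2,1->3,1->4] -> levels [9 7 6 1 8]
Step 2: flows [0->1,1->2,1->3,4->1] -> levels [8 7 7 2 7]
Step 3: flows [0->1,1=2,1->3,1=4] -> levels [7 7 7 3 7]
Step 4: flows [0=1,1=2,1->3,1=4] -> levels [7 6 7 4 7]
Step 5: flows [0->1,2->1,1->3,4->1] -> levels [6 8 6 5 6]
Step 6: flows [1->0,1->2,1->3,1->4] -> levels [7 4 7 6 7]
Step 7: flows [0->1,2->1,3->1,4->1] -> levels [6 8 6 5 6]
  -> period-2 cycle (repeats step 5); tank 1 never drops to <=2
Tank 1 never reaches <=2 within 15 steps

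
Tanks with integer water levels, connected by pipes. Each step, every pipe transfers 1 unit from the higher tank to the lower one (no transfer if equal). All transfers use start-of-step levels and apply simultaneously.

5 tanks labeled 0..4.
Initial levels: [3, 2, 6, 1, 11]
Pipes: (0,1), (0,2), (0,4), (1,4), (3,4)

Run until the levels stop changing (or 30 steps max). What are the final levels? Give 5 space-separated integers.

Answer: 6 5 4 5 3

Derivation:
Step 1: flows [0->1,2->0,4->0,4->1,4->3] -> levels [4 4 5 2 8]
Step 2: flows [0=1,2->0,4->0,4->1,4->3] -> levels [6 5 4 3 5]
Step 3: flows [0->1,0->2,0->4,1=4,4->3] -> levels [3 6 5 4 5]
Step 4: flows [1->0,2->0,4->0,1->4,4->3] -> levels [6 4 4 5 4]
Step 5: flows [0->1,0->2,0->4,1=4,3->4] -> levels [3 5 5 4 6]
Step 6: flows [1->0,2->0,4->0,4->1,4->3] -> levels [6 5 4 5 3]
Step 7: flows [0->1,0->2,0->4,1->4,3->4] -> levels [3 5 5 4 6]
  -> period-2 cycle: step 7 state = step 5 state; never stabilizes
  -> state at step 30: (30-5) mod 2 = 1, same as step 6 -> [6 5 4 5 3]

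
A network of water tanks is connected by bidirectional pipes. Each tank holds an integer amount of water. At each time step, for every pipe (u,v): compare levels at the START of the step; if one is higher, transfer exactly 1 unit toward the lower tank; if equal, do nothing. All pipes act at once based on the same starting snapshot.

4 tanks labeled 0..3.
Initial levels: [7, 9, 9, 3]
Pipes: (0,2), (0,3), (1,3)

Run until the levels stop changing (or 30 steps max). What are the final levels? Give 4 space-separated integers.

Step 1: flows [2->0,0->3,1->3] -> levels [7 8 8 5]
Step 2: flows [2->0,0->3,1->3] -> levels [7 7 7 7]
Step 3: flows [0=2,0=3,1=3] -> levels [7 7 7 7]
  -> stable (no change)

Answer: 7 7 7 7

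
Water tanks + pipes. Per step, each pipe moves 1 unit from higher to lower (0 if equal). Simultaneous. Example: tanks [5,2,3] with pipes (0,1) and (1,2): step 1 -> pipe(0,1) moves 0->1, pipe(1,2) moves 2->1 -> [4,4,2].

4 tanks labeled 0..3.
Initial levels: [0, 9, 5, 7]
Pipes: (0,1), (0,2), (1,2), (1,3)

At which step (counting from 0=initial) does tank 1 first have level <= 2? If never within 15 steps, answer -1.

Answer: -1

Derivation:
Step 1: flows [1->0,2->0,1->2,1->3] -> levels [2 6 5 8]
Step 2: flows [1->0,2->0,1->2,3->1] -> levels [4 5 5 7]
Step 3: flows [1->0,2->0,1=2,3->1] -> levels [6 5 4 6]
Step 4: flows [0->1,0->2,1->2,3->1] -> levels [4 6 6 5]
Step 5: flows [1->0,2->0,1=2,1->3] -> levels [6 4 5 6]
Step 6: flows [0->1,0->2,2->1,3->1] -> levels [4 7 5 5]
Step 7: flows [1->0,2->0,1->2,1->3] -> levels [6 4 5 6]
  -> period-2 cycle (repeats step 5); tank 1 never drops to <=2
Tank 1 never reaches <=2 within 15 steps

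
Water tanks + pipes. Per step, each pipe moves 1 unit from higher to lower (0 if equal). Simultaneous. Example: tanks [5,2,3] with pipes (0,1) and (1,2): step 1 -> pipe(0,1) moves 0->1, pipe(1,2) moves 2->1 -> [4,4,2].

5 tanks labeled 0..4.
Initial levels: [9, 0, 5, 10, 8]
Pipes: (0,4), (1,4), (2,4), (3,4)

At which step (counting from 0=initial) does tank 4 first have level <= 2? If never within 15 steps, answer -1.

Step 1: flows [0->4,4->1,4->2,3->4] -> levels [8 1 6 9 8]
Step 2: flows [0=4,4->1,4->2,3->4] -> levels [8 2 7 8 7]
Step 3: flows [0->4,4->1,2=4,3->4] -> levels [7 3 7 7 8]
Step 4: flows [4->0,4->1,4->2,4->3] -> levels [8 4 8 8 4]
Step 5: flows [0->4,1=4,2->4,3->4] -> levels [7 4 7 7 7]
Step 6: flows [0=4,4->1,2=4,3=4] -> levels [7 5 7 7 6]
Step 7: flows [0->4,4->1,2->4,3->4] -> levels [6 6 6 6 8]
Step 8: flows [4->0,4->1,4->2,4->3] -> levels [7 7 7 7 4]
Step 9: flows [0->4,1->4,2->4,3->4] -> levels [6 6 6 6 8]
  -> period-2 cycle (repeats step 7); tank 4 never drops to <=2
Tank 4 never reaches <=2 within 15 steps

Answer: -1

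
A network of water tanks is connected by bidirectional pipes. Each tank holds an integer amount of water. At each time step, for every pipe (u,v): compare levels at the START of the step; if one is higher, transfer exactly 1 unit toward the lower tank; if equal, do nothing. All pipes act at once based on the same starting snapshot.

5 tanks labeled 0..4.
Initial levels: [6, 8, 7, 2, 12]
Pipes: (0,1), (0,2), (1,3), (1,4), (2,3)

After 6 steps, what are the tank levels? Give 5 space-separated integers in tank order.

Step 1: flows [1->0,2->0,1->3,4->1,2->3] -> levels [8 7 5 4 11]
Step 2: flows [0->1,0->2,1->3,4->1,2->3] -> levels [6 8 5 6 10]
Step 3: flows [1->0,0->2,1->3,4->1,3->2] -> levels [6 7 7 6 9]
Step 4: flows [1->0,2->0,1->3,4->1,2->3] -> levels [8 6 5 8 8]
Step 5: flows [0->1,0->2,3->1,4->1,3->2] -> levels [6 9 7 6 7]
Step 6: flows [1->0,2->0,1->3,1->4,2->3] -> levels [8 6 5 8 8]

Answer: 8 6 5 8 8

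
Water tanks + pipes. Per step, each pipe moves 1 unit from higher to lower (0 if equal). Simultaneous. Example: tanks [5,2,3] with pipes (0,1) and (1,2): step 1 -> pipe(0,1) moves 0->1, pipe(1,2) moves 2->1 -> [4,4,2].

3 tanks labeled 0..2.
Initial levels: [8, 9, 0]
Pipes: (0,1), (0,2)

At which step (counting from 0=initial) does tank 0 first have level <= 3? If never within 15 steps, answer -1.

Step 1: flows [1->0,0->2] -> levels [8 8 1]
Step 2: flows [0=1,0->2] -> levels [7 8 2]
Step 3: flows [1->0,0->2] -> levels [7 7 3]
Step 4: flows [0=1,0->2] -> levels [6 7 4]
Step 5: flows [1->0,0->2] -> levels [6 6 5]
Step 6: flows [0=1,0->2] -> levels [5 6 6]
Step 7: flows [1->0,2->0] -> levels [7 5 5]
Step 8: flows [0->1,0->2] -> levels [5 6 6]
  -> period-2 cycle (repeats step 6); tank 0 never drops to <=3
Tank 0 never reaches <=3 within 15 steps

Answer: -1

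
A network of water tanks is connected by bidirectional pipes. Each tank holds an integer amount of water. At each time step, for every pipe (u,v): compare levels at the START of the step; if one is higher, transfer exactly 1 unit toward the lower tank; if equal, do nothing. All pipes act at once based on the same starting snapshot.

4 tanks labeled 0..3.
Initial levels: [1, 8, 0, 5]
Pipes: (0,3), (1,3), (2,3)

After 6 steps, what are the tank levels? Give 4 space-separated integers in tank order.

Step 1: flows [3->0,1->3,3->2] -> levels [2 7 1 4]
Step 2: flows [3->0,1->3,3->2] -> levels [3 6 2 3]
Step 3: flows [0=3,1->3,3->2] -> levels [3 5 3 3]
Step 4: flows [0=3,1->3,2=3] -> levels [3 4 3 4]
Step 5: flows [3->0,1=3,3->2] -> levels [4 4 4 2]
Step 6: flows [0->3,1->3,2->3] -> levels [3 3 3 5]

Answer: 3 3 3 5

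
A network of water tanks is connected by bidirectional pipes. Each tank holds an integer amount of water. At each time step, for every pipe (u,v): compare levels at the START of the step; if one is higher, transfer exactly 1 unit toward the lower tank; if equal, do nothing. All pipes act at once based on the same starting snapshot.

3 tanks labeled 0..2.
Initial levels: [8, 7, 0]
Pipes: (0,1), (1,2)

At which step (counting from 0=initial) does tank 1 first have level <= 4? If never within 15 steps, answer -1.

Step 1: flows [0->1,1->2] -> levels [7 7 1]
Step 2: flows [0=1,1->2] -> levels [7 6 2]
Step 3: flows [0->1,1->2] -> levels [6 6 3]
Step 4: flows [0=1,1->2] -> levels [6 5 4]
Step 5: flows [0->1,1->2] -> levels [5 5 5]
Step 6: flows [0=1,1=2] -> levels [5 5 5]
  -> stable; tank 1 stays at 5 > 4
Tank 1 never reaches <=4 within 15 steps

Answer: -1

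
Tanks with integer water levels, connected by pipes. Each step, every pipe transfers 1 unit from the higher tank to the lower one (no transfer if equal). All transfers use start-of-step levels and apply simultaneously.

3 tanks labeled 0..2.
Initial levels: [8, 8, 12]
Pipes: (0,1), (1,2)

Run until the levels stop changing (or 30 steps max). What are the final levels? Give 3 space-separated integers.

Answer: 10 8 10

Derivation:
Step 1: flows [0=1,2->1] -> levels [8 9 11]
Step 2: flows [1->0,2->1] -> levels [9 9 10]
Step 3: flows [0=1,2->1] -> levels [9 10 9]
Step 4: flows [1->0,1->2] -> levels [10 8 10]
Step 5: flows [0->1,2->1] -> levels [9 10 9]
  -> period-2 cycle: step 5 state = step 3 state; never stabilizes
  -> state at step 30: (30-3) mod 2 = 1, same as step 4 -> [10 8 10]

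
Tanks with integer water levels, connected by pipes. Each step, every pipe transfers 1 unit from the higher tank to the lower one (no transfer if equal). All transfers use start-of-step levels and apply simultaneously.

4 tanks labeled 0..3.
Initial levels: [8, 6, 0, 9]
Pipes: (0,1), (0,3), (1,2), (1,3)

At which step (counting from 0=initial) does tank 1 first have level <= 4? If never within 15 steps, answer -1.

Step 1: flows [0->1,3->0,1->2,3->1] -> levels [8 7 1 7]
Step 2: flows [0->1,0->3,1->2,1=3] -> levels [6 7 2 8]
Step 3: flows [1->0,3->0,1->2,3->1] -> levels [8 6 3 6]
Step 4: flows [0->1,0->3,1->2,1=3] -> levels [6 6 4 7]
Step 5: flows [0=1,3->0,1->2,3->1] -> levels [7 6 5 5]
Step 6: flows [0->1,0->3,1->2,1->3] -> levels [5 5 6 7]
Step 7: flows [0=1,3->0,2->1,3->1] -> levels [6 7 5 5]
Step 8: flows [1->0,0->3,1->2,1->3] -> levels [6 4 6 7]
Tank 1 first reaches <=4 at step 8

Answer: 8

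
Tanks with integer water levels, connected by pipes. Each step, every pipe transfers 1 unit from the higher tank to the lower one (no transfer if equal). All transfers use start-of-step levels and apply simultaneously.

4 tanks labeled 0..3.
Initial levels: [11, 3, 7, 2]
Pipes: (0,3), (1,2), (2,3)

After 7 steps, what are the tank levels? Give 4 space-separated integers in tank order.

Step 1: flows [0->3,2->1,2->3] -> levels [10 4 5 4]
Step 2: flows [0->3,2->1,2->3] -> levels [9 5 3 6]
Step 3: flows [0->3,1->2,3->2] -> levels [8 4 5 6]
Step 4: flows [0->3,2->1,3->2] -> levels [7 5 5 6]
Step 5: flows [0->3,1=2,3->2] -> levels [6 5 6 6]
Step 6: flows [0=3,2->1,2=3] -> levels [6 6 5 6]
Step 7: flows [0=3,1->2,3->2] -> levels [6 5 7 5]

Answer: 6 5 7 5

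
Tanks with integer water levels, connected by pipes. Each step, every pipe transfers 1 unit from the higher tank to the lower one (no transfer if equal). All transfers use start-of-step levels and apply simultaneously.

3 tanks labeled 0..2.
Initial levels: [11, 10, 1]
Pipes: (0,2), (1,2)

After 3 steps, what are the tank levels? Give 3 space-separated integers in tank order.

Step 1: flows [0->2,1->2] -> levels [10 9 3]
Step 2: flows [0->2,1->2] -> levels [9 8 5]
Step 3: flows [0->2,1->2] -> levels [8 7 7]

Answer: 8 7 7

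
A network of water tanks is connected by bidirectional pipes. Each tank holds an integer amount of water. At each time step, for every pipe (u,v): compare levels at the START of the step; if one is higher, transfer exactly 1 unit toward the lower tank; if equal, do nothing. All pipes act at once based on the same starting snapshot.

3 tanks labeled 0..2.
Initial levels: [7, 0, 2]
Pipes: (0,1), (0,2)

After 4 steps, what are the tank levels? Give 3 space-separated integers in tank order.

Step 1: flows [0->1,0->2] -> levels [5 1 3]
Step 2: flows [0->1,0->2] -> levels [3 2 4]
Step 3: flows [0->1,2->0] -> levels [3 3 3]
Step 4: flows [0=1,0=2] -> levels [3 3 3]

Answer: 3 3 3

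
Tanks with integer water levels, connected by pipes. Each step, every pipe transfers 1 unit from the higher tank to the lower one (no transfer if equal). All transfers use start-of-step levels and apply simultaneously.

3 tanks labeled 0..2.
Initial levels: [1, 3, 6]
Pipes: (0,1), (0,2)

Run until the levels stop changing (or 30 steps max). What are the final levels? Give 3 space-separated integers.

Answer: 2 4 4

Derivation:
Step 1: flows [1->0,2->0] -> levels [3 2 5]
Step 2: flows [0->1,2->0] -> levels [3 3 4]
Step 3: flows [0=1,2->0] -> levels [4 3 3]
Step 4: flows [0->1,0->2] -> levels [2 4 4]
Step 5: flows [1->0,2->0] -> levels [4 3 3]
  -> period-2 cycle: step 5 state = step 3 state; never stabilizes
  -> state at step 30: (30-3) mod 2 = 1, same as step 4 -> [2 4 4]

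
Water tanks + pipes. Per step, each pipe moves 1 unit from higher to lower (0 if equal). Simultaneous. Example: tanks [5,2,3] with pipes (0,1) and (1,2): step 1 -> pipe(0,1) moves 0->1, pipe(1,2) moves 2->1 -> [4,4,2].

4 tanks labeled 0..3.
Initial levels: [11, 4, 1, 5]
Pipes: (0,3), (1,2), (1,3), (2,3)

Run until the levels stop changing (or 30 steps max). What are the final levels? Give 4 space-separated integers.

Answer: 5 4 5 7

Derivation:
Step 1: flows [0->3,1->2,3->1,3->2] -> levels [10 4 3 4]
Step 2: flows [0->3,1->2,1=3,3->2] -> levels [9 3 5 4]
Step 3: flows [0->3,2->1,3->1,2->3] -> levels [8 5 3 5]
Step 4: flows [0->3,1->2,1=3,3->2] -> levels [7 4 5 5]
Step 5: flows [0->3,2->1,3->1,2=3] -> levels [6 6 4 5]
Step 6: flows [0->3,1->2,1->3,3->2] -> levels [5 4 6 6]
Step 7: flows [3->0,2->1,3->1,2=3] -> levels [6 6 5 4]
Step 8: flows [0->3,1->2,1->3,2->3] -> levels [5 4 5 7]
Step 9: flows [3->0,2->1,3->1,3->2] -> levels [6 6 5 4]
  -> period-2 cycle: step 9 state = step 7 state; never stabilizes
  -> state at step 30: (30-7) mod 2 = 1, same as step 8 -> [5 4 5 7]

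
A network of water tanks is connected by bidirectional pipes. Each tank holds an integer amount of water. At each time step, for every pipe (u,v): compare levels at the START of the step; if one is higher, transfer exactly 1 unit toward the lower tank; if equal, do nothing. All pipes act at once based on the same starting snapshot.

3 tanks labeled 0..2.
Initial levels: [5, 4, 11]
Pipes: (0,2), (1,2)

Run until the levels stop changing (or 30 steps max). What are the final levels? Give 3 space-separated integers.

Step 1: flows [2->0,2->1] -> levels [6 5 9]
Step 2: flows [2->0,2->1] -> levels [7 6 7]
Step 3: flows [0=2,2->1] -> levels [7 7 6]
Step 4: flows [0->2,1->2] -> levels [6 6 8]
Step 5: flows [2->0,2->1] -> levels [7 7 6]
  -> period-2 cycle: step 5 state = step 3 state; never stabilizes
  -> state at step 30: (30-3) mod 2 = 1, same as step 4 -> [6 6 8]

Answer: 6 6 8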